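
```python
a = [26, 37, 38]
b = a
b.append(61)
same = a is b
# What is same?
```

After line 1: a = [26, 37, 38]
After line 2 (b = a is an alias, same object): a = [26, 37, 38], b = [26, 37, 38]
After line 3 (b.append mutates the shared list): a = [26, 37, 38, 61], b = [26, 37, 38, 61]
After line 4 (same = a is b; same object -> True): same = True

True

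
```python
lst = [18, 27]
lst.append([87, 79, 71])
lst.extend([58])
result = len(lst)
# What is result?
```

After line 1: lst = [18, 27]
After line 2 (append adds [87, 79, 71] as single element): lst = [18, 27, [87, 79, 71]]
After line 3 (extend unpacks [58], adds 58): lst = [18, 27, [87, 79, 71], 58]
After line 4: result = len(lst) = 4

4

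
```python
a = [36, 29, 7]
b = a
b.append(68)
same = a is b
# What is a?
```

After line 1: a = [36, 29, 7]
After line 2 (b = a is an alias, same object): a = [36, 29, 7], b = [36, 29, 7]
After line 3 (b.append mutates the shared list): a = [36, 29, 7, 68], b = [36, 29, 7, 68]
After line 4 (same = a is b; same object -> True): same = True

[36, 29, 7, 68]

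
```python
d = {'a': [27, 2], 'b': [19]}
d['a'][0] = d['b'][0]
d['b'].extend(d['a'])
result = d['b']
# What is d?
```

After line 1: d = {'a': [27, 2], 'b': [19]}
After line 2 (a[0] = b[0] = 19): d = {'a': [19, 2], 'b': [19]}
After line 3 (b.extend(a) appends [19, 2]): d = {'a': [19, 2], 'b': [19, 19, 2]}
After line 4: result = d['b'] = [19, 19, 2]

{'a': [19, 2], 'b': [19, 19, 2]}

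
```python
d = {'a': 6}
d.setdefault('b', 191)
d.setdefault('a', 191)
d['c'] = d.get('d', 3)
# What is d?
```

After line 1: d = {'a': 6}
After line 2 (setdefault adds 'b'=191): d = {'a': 6, 'b': 191}
After line 3 (setdefault 'a' no-op, already exists): d = {'a': 6, 'b': 191}
After line 4 (get('d', 3) returns default since 'd' not in d): d = {'a': 6, 'b': 191, 'c': 3}

{'a': 6, 'b': 191, 'c': 3}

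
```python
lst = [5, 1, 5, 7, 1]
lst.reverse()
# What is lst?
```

[1, 7, 5, 1, 5]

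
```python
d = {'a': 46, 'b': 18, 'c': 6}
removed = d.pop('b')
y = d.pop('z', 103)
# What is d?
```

After line 1: d = {'a': 46, 'b': 18, 'c': 6}
After line 2 (pop 'b' returns 18): d = {'a': 46, 'c': 6}, removed = 18
After line 3 (pop 'z' missing, returns default 103): d = {'a': 46, 'c': 6}, y = 103

{'a': 46, 'c': 6}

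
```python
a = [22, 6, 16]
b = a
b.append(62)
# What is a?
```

After line 1: a = [22, 6, 16]
After line 2 (b = a is an alias, same object): a = [22, 6, 16], b = [22, 6, 16]
After line 3 (b.append mutates the shared list): a = [22, 6, 16, 62], b = [22, 6, 16, 62]

[22, 6, 16, 62]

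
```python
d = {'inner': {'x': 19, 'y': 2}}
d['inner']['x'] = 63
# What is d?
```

After line 1: d = {'inner': {'x': 19, 'y': 2}}
After line 2 (inner x overwritten): d = {'inner': {'x': 63, 'y': 2}}

{'inner': {'x': 63, 'y': 2}}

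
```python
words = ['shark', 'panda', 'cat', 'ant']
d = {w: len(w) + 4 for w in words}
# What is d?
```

{'shark': 9, 'panda': 9, 'cat': 7, 'ant': 7}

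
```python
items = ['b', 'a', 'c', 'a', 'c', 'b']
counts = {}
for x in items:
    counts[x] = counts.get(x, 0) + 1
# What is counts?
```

Initial: counts = {}, items = ['b', 'a', 'c', 'a', 'c', 'b']
See 'b': counts = {'b': 1}
See 'a': counts = {'b': 1, 'a': 1}
See 'c': counts = {'b': 1, 'a': 1, 'c': 1}
See 'a': counts = {'b': 1, 'a': 2, 'c': 1}
See 'c': counts = {'b': 1, 'a': 2, 'c': 2}
See 'b': counts = {'b': 2, 'a': 2, 'c': 2}

{'b': 2, 'a': 2, 'c': 2}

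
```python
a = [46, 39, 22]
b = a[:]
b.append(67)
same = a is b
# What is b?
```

After line 1: a = [46, 39, 22]
After line 2 (b = a[:] is a shallow copy, new object): a = [46, 39, 22], b = [46, 39, 22]
After line 3 (append only mutates b): a = [46, 39, 22], b = [46, 39, 22, 67]
After line 4 (same = a is b; different objects -> False): same = False

[46, 39, 22, 67]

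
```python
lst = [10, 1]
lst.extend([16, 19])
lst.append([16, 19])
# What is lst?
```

After line 1: lst = [10, 1]
After line 2 (extend unpacks [16, 19]): lst = [10, 1, 16, 19]
After line 3 (append adds [16, 19] as single element): lst = [10, 1, 16, 19, [16, 19]]

[10, 1, 16, 19, [16, 19]]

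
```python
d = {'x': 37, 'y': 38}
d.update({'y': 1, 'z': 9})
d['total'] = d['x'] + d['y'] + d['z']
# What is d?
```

After line 1: d = {'x': 37, 'y': 38}
After line 2 (y overwritten, z added): d = {'x': 37, 'y': 1, 'z': 9}
After line 3 (total = 37 + 1 + 9 = 47): d = {'x': 37, 'y': 1, 'z': 9, 'total': 47}

{'x': 37, 'y': 1, 'z': 9, 'total': 47}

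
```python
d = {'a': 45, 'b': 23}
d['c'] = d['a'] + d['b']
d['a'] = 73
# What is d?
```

After line 1: d = {'a': 45, 'b': 23}
After line 2 (d['c'] = 45 + 23): d = {'a': 45, 'b': 23, 'c': 68}
After line 3: d = {'a': 73, 'b': 23, 'c': 68}

{'a': 73, 'b': 23, 'c': 68}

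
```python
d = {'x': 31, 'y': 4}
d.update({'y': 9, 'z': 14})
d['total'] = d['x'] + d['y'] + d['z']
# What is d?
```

After line 1: d = {'x': 31, 'y': 4}
After line 2 (y overwritten, z added): d = {'x': 31, 'y': 9, 'z': 14}
After line 3 (total = 31 + 9 + 14 = 54): d = {'x': 31, 'y': 9, 'z': 14, 'total': 54}

{'x': 31, 'y': 9, 'z': 14, 'total': 54}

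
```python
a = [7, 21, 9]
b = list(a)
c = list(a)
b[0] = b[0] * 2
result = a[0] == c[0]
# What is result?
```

After line 1: a = [7, 21, 9]
After line 2 (b = list(a), copy): a = [7, 21, 9], b = [7, 21, 9]
After line 3 (c = list(a) is a copy, new object): c = [7, 21, 9]
After line 4 (b[0] = 7 * 2 = 14; only b mutates (copy)): a = [7, 21, 9], b = [14, 21, 9], c = [7, 21, 9]
After line 5 (a[0] = 7, c[0] = 7; result = True)

True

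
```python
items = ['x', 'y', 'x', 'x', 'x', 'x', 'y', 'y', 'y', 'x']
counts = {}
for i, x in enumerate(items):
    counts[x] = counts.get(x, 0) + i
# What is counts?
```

Initial: counts = {}, items = ['x', 'y', 'x', 'x', 'x', 'x', 'y', 'y', 'y', 'x']
i=0, x='x': counts = {'x': 0}
i=1, x='y': counts = {'x': 0, 'y': 1}
i=2, x='x': counts = {'x': 2, 'y': 1}
i=3, x='x': counts = {'x': 5, 'y': 1}
i=4, x='x': counts = {'x': 9, 'y': 1}
i=5, x='x': counts = {'x': 14, 'y': 1}
i=6, x='y': counts = {'x': 14, 'y': 7}
i=7, x='y': counts = {'x': 14, 'y': 14}
i=8, x='y': counts = {'x': 14, 'y': 22}
i=9, x='x': counts = {'x': 23, 'y': 22}

{'x': 23, 'y': 22}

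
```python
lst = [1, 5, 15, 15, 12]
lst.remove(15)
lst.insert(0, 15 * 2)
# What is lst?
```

After line 1: lst = [1, 5, 15, 15, 12]
After line 2 (remove first 15): lst = [1, 5, 15, 12]
After line 3 (insert 30 at index 0): lst = [30, 1, 5, 15, 12]

[30, 1, 5, 15, 12]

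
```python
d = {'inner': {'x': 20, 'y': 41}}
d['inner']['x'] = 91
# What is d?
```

After line 1: d = {'inner': {'x': 20, 'y': 41}}
After line 2 (inner x overwritten): d = {'inner': {'x': 91, 'y': 41}}

{'inner': {'x': 91, 'y': 41}}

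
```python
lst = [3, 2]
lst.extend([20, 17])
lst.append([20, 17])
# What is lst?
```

After line 1: lst = [3, 2]
After line 2 (extend unpacks [20, 17]): lst = [3, 2, 20, 17]
After line 3 (append adds [20, 17] as single element): lst = [3, 2, 20, 17, [20, 17]]

[3, 2, 20, 17, [20, 17]]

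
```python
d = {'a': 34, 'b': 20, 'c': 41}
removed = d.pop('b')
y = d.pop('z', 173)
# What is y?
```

After line 1: d = {'a': 34, 'b': 20, 'c': 41}
After line 2 (pop 'b' returns 20): d = {'a': 34, 'c': 41}, removed = 20
After line 3 (pop 'z' missing, returns default 173): d = {'a': 34, 'c': 41}, y = 173

173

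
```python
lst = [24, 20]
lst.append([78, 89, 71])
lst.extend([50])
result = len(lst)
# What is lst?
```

After line 1: lst = [24, 20]
After line 2 (append adds [78, 89, 71] as single element): lst = [24, 20, [78, 89, 71]]
After line 3 (extend unpacks [50], adds 50): lst = [24, 20, [78, 89, 71], 50]
After line 4: result = len(lst) = 4

[24, 20, [78, 89, 71], 50]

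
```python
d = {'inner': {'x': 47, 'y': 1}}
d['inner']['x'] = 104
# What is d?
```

After line 1: d = {'inner': {'x': 47, 'y': 1}}
After line 2 (inner x overwritten): d = {'inner': {'x': 104, 'y': 1}}

{'inner': {'x': 104, 'y': 1}}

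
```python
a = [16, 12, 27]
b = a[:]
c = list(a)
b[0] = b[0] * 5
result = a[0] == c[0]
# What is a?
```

After line 1: a = [16, 12, 27]
After line 2 (b = a[:], copy): a = [16, 12, 27], b = [16, 12, 27]
After line 3 (c = list(a) is a copy, new object): c = [16, 12, 27]
After line 4 (b[0] = 16 * 5 = 80; only b mutates (copy)): a = [16, 12, 27], b = [80, 12, 27], c = [16, 12, 27]
After line 5 (a[0] = 16, c[0] = 16; result = True)

[16, 12, 27]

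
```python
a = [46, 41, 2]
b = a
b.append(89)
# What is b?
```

After line 1: a = [46, 41, 2]
After line 2 (b = a is an alias, same object): a = [46, 41, 2], b = [46, 41, 2]
After line 3 (b.append mutates the shared list): a = [46, 41, 2, 89], b = [46, 41, 2, 89]

[46, 41, 2, 89]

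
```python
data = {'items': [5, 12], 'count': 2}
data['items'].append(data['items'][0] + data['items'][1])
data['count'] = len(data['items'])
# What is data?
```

After line 1: data = {'items': [5, 12], 'count': 2}
After line 2 (append 5 + 12 = 17): data = {'items': [5, 12, 17], 'count': 2}
After line 3 (count = len(items) = 3): data = {'items': [5, 12, 17], 'count': 3}

{'items': [5, 12, 17], 'count': 3}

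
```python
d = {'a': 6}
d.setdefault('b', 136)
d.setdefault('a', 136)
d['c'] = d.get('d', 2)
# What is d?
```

After line 1: d = {'a': 6}
After line 2 (setdefault adds 'b'=136): d = {'a': 6, 'b': 136}
After line 3 (setdefault 'a' no-op, already exists): d = {'a': 6, 'b': 136}
After line 4 (get('d', 2) returns default since 'd' not in d): d = {'a': 6, 'b': 136, 'c': 2}

{'a': 6, 'b': 136, 'c': 2}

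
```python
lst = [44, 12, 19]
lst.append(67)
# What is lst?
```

[44, 12, 19, 67]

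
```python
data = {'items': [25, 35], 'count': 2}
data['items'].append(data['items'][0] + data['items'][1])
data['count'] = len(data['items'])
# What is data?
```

After line 1: data = {'items': [25, 35], 'count': 2}
After line 2 (append 25 + 35 = 60): data = {'items': [25, 35, 60], 'count': 2}
After line 3 (count = len(items) = 3): data = {'items': [25, 35, 60], 'count': 3}

{'items': [25, 35, 60], 'count': 3}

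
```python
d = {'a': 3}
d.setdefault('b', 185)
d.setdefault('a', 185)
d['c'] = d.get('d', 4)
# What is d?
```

After line 1: d = {'a': 3}
After line 2 (setdefault adds 'b'=185): d = {'a': 3, 'b': 185}
After line 3 (setdefault 'a' no-op, already exists): d = {'a': 3, 'b': 185}
After line 4 (get('d', 4) returns default since 'd' not in d): d = {'a': 3, 'b': 185, 'c': 4}

{'a': 3, 'b': 185, 'c': 4}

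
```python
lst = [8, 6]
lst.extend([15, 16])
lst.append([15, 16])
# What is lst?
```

After line 1: lst = [8, 6]
After line 2 (extend unpacks [15, 16]): lst = [8, 6, 15, 16]
After line 3 (append adds [15, 16] as single element): lst = [8, 6, 15, 16, [15, 16]]

[8, 6, 15, 16, [15, 16]]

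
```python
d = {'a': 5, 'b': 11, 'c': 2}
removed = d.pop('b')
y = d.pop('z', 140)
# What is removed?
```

After line 1: d = {'a': 5, 'b': 11, 'c': 2}
After line 2 (pop 'b' returns 11): d = {'a': 5, 'c': 2}, removed = 11
After line 3 (pop 'z' missing, returns default 140): d = {'a': 5, 'c': 2}, y = 140

11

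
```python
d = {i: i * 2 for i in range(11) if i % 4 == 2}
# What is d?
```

{2: 4, 6: 12, 10: 20}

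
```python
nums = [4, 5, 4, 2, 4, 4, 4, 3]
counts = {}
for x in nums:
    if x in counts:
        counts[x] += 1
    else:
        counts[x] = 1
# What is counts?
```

Initial: counts = {}, nums = [4, 5, 4, 2, 4, 4, 4, 3]
See 4: counts = {4: 1}
See 5: counts = {4: 1, 5: 1}
See 4: counts = {4: 2, 5: 1}
See 2: counts = {4: 2, 5: 1, 2: 1}
See 4: counts = {4: 3, 5: 1, 2: 1}
See 4: counts = {4: 4, 5: 1, 2: 1}
See 4: counts = {4: 5, 5: 1, 2: 1}
See 3: counts = {4: 5, 5: 1, 2: 1, 3: 1}

{4: 5, 5: 1, 2: 1, 3: 1}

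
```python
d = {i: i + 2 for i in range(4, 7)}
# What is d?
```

{4: 6, 5: 7, 6: 8}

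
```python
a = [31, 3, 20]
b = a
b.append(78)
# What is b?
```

After line 1: a = [31, 3, 20]
After line 2 (b = a is an alias, same object): a = [31, 3, 20], b = [31, 3, 20]
After line 3 (b.append mutates the shared list): a = [31, 3, 20, 78], b = [31, 3, 20, 78]

[31, 3, 20, 78]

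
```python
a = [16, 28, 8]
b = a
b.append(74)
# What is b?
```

After line 1: a = [16, 28, 8]
After line 2 (b = a is an alias, same object): a = [16, 28, 8], b = [16, 28, 8]
After line 3 (b.append mutates the shared list): a = [16, 28, 8, 74], b = [16, 28, 8, 74]

[16, 28, 8, 74]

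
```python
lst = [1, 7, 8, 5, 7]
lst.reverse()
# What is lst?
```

[7, 5, 8, 7, 1]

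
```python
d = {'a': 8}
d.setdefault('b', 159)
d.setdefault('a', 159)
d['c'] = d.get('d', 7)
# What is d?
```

After line 1: d = {'a': 8}
After line 2 (setdefault adds 'b'=159): d = {'a': 8, 'b': 159}
After line 3 (setdefault 'a' no-op, already exists): d = {'a': 8, 'b': 159}
After line 4 (get('d', 7) returns default since 'd' not in d): d = {'a': 8, 'b': 159, 'c': 7}

{'a': 8, 'b': 159, 'c': 7}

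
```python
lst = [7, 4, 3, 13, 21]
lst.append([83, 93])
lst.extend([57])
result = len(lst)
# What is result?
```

After line 1: lst = [7, 4, 3, 13, 21]
After line 2 (append adds [83, 93] as single element): lst = [7, 4, 3, 13, 21, [83, 93]]
After line 3 (extend unpacks [57], adds 57): lst = [7, 4, 3, 13, 21, [83, 93], 57]
After line 4: result = len(lst) = 7

7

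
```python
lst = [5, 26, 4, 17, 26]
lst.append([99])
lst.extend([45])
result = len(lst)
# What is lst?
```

After line 1: lst = [5, 26, 4, 17, 26]
After line 2 (append adds [99] as single element): lst = [5, 26, 4, 17, 26, [99]]
After line 3 (extend unpacks [45], adds 45): lst = [5, 26, 4, 17, 26, [99], 45]
After line 4: result = len(lst) = 7

[5, 26, 4, 17, 26, [99], 45]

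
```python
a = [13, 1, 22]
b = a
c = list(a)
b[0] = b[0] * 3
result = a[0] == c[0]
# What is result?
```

After line 1: a = [13, 1, 22]
After line 2 (b = a, alias): a = [13, 1, 22], b = [13, 1, 22]
After line 3 (c = list(a) is a copy, new object): c = [13, 1, 22]
After line 4 (b[0] = 13 * 3 = 39; mutates shared a/b): a = b = [39, 1, 22], c = [13, 1, 22]
After line 5 (a[0] = 39, c[0] = 13; result = False)

False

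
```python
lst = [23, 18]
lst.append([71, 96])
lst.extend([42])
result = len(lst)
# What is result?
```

After line 1: lst = [23, 18]
After line 2 (append adds [71, 96] as single element): lst = [23, 18, [71, 96]]
After line 3 (extend unpacks [42], adds 42): lst = [23, 18, [71, 96], 42]
After line 4: result = len(lst) = 4

4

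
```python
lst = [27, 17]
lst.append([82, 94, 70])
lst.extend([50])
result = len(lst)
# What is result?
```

After line 1: lst = [27, 17]
After line 2 (append adds [82, 94, 70] as single element): lst = [27, 17, [82, 94, 70]]
After line 3 (extend unpacks [50], adds 50): lst = [27, 17, [82, 94, 70], 50]
After line 4: result = len(lst) = 4

4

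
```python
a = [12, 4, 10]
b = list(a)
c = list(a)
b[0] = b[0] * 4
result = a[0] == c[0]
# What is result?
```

After line 1: a = [12, 4, 10]
After line 2 (b = list(a), copy): a = [12, 4, 10], b = [12, 4, 10]
After line 3 (c = list(a) is a copy, new object): c = [12, 4, 10]
After line 4 (b[0] = 12 * 4 = 48; only b mutates (copy)): a = [12, 4, 10], b = [48, 4, 10], c = [12, 4, 10]
After line 5 (a[0] = 12, c[0] = 12; result = True)

True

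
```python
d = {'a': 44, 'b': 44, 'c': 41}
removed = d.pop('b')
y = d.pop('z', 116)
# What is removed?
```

After line 1: d = {'a': 44, 'b': 44, 'c': 41}
After line 2 (pop 'b' returns 44): d = {'a': 44, 'c': 41}, removed = 44
After line 3 (pop 'z' missing, returns default 116): d = {'a': 44, 'c': 41}, y = 116

44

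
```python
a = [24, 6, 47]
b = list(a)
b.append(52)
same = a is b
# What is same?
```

After line 1: a = [24, 6, 47]
After line 2 (b = list(a) is a shallow copy, new object): a = [24, 6, 47], b = [24, 6, 47]
After line 3 (append only mutates b): a = [24, 6, 47], b = [24, 6, 47, 52]
After line 4 (same = a is b; different objects -> False): same = False

False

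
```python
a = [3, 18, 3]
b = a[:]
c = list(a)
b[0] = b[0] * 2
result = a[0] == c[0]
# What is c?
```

After line 1: a = [3, 18, 3]
After line 2 (b = a[:], copy): a = [3, 18, 3], b = [3, 18, 3]
After line 3 (c = list(a) is a copy, new object): c = [3, 18, 3]
After line 4 (b[0] = 3 * 2 = 6; only b mutates (copy)): a = [3, 18, 3], b = [6, 18, 3], c = [3, 18, 3]
After line 5 (a[0] = 3, c[0] = 3; result = True)

[3, 18, 3]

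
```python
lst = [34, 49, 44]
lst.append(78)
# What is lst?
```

[34, 49, 44, 78]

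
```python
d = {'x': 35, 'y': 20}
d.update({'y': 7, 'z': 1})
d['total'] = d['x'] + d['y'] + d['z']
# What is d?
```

After line 1: d = {'x': 35, 'y': 20}
After line 2 (y overwritten, z added): d = {'x': 35, 'y': 7, 'z': 1}
After line 3 (total = 35 + 7 + 1 = 43): d = {'x': 35, 'y': 7, 'z': 1, 'total': 43}

{'x': 35, 'y': 7, 'z': 1, 'total': 43}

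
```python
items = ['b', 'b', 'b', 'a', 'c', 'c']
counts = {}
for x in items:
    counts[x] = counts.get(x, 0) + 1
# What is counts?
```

Initial: counts = {}, items = ['b', 'b', 'b', 'a', 'c', 'c']
See 'b': counts = {'b': 1}
See 'b': counts = {'b': 2}
See 'b': counts = {'b': 3}
See 'a': counts = {'b': 3, 'a': 1}
See 'c': counts = {'b': 3, 'a': 1, 'c': 1}
See 'c': counts = {'b': 3, 'a': 1, 'c': 2}

{'b': 3, 'a': 1, 'c': 2}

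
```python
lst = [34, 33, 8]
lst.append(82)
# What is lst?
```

[34, 33, 8, 82]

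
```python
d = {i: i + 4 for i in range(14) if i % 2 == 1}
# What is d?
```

{1: 5, 3: 7, 5: 9, 7: 11, 9: 13, 11: 15, 13: 17}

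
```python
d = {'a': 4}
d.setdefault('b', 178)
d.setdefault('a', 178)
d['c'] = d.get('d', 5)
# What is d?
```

After line 1: d = {'a': 4}
After line 2 (setdefault adds 'b'=178): d = {'a': 4, 'b': 178}
After line 3 (setdefault 'a' no-op, already exists): d = {'a': 4, 'b': 178}
After line 4 (get('d', 5) returns default since 'd' not in d): d = {'a': 4, 'b': 178, 'c': 5}

{'a': 4, 'b': 178, 'c': 5}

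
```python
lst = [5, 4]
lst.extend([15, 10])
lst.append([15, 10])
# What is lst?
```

After line 1: lst = [5, 4]
After line 2 (extend unpacks [15, 10]): lst = [5, 4, 15, 10]
After line 3 (append adds [15, 10] as single element): lst = [5, 4, 15, 10, [15, 10]]

[5, 4, 15, 10, [15, 10]]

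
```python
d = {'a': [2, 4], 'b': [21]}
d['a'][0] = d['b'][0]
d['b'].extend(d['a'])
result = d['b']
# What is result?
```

After line 1: d = {'a': [2, 4], 'b': [21]}
After line 2 (a[0] = b[0] = 21): d = {'a': [21, 4], 'b': [21]}
After line 3 (b.extend(a) appends [21, 4]): d = {'a': [21, 4], 'b': [21, 21, 4]}
After line 4: result = d['b'] = [21, 21, 4]

[21, 21, 4]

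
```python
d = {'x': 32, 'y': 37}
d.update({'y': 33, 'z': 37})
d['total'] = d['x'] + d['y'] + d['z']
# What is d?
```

After line 1: d = {'x': 32, 'y': 37}
After line 2 (y overwritten, z added): d = {'x': 32, 'y': 33, 'z': 37}
After line 3 (total = 32 + 33 + 37 = 102): d = {'x': 32, 'y': 33, 'z': 37, 'total': 102}

{'x': 32, 'y': 33, 'z': 37, 'total': 102}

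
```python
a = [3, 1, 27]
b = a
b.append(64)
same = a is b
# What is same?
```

After line 1: a = [3, 1, 27]
After line 2 (b = a is an alias, same object): a = [3, 1, 27], b = [3, 1, 27]
After line 3 (b.append mutates the shared list): a = [3, 1, 27, 64], b = [3, 1, 27, 64]
After line 4 (same = a is b; same object -> True): same = True

True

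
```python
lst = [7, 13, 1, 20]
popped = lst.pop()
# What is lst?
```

[7, 13, 1]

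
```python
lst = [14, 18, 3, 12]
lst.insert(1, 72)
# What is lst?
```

[14, 72, 18, 3, 12]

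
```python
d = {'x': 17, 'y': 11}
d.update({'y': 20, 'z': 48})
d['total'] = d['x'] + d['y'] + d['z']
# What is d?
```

After line 1: d = {'x': 17, 'y': 11}
After line 2 (y overwritten, z added): d = {'x': 17, 'y': 20, 'z': 48}
After line 3 (total = 17 + 20 + 48 = 85): d = {'x': 17, 'y': 20, 'z': 48, 'total': 85}

{'x': 17, 'y': 20, 'z': 48, 'total': 85}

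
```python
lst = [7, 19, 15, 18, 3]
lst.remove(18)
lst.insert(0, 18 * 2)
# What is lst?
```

After line 1: lst = [7, 19, 15, 18, 3]
After line 2 (remove first 18): lst = [7, 19, 15, 3]
After line 3 (insert 36 at index 0): lst = [36, 7, 19, 15, 3]

[36, 7, 19, 15, 3]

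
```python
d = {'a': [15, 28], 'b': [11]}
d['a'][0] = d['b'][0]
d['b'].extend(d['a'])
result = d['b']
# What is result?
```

After line 1: d = {'a': [15, 28], 'b': [11]}
After line 2 (a[0] = b[0] = 11): d = {'a': [11, 28], 'b': [11]}
After line 3 (b.extend(a) appends [11, 28]): d = {'a': [11, 28], 'b': [11, 11, 28]}
After line 4: result = d['b'] = [11, 11, 28]

[11, 11, 28]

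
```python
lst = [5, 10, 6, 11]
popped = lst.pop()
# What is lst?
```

[5, 10, 6]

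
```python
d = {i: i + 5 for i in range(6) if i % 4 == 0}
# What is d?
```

{0: 5, 4: 9}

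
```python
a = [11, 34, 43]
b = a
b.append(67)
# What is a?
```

After line 1: a = [11, 34, 43]
After line 2 (b = a is an alias, same object): a = [11, 34, 43], b = [11, 34, 43]
After line 3 (b.append mutates the shared list): a = [11, 34, 43, 67], b = [11, 34, 43, 67]

[11, 34, 43, 67]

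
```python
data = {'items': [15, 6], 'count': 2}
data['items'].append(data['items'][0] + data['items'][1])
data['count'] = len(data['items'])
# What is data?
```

After line 1: data = {'items': [15, 6], 'count': 2}
After line 2 (append 15 + 6 = 21): data = {'items': [15, 6, 21], 'count': 2}
After line 3 (count = len(items) = 3): data = {'items': [15, 6, 21], 'count': 3}

{'items': [15, 6, 21], 'count': 3}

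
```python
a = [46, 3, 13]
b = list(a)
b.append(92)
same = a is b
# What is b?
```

After line 1: a = [46, 3, 13]
After line 2 (b = list(a) is a shallow copy, new object): a = [46, 3, 13], b = [46, 3, 13]
After line 3 (append only mutates b): a = [46, 3, 13], b = [46, 3, 13, 92]
After line 4 (same = a is b; different objects -> False): same = False

[46, 3, 13, 92]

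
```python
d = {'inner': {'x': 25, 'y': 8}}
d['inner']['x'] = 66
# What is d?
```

After line 1: d = {'inner': {'x': 25, 'y': 8}}
After line 2 (inner x overwritten): d = {'inner': {'x': 66, 'y': 8}}

{'inner': {'x': 66, 'y': 8}}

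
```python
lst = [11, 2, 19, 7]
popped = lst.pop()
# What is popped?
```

7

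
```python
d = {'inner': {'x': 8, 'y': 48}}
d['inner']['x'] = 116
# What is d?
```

After line 1: d = {'inner': {'x': 8, 'y': 48}}
After line 2 (inner x overwritten): d = {'inner': {'x': 116, 'y': 48}}

{'inner': {'x': 116, 'y': 48}}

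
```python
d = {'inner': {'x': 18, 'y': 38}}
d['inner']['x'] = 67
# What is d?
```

After line 1: d = {'inner': {'x': 18, 'y': 38}}
After line 2 (inner x overwritten): d = {'inner': {'x': 67, 'y': 38}}

{'inner': {'x': 67, 'y': 38}}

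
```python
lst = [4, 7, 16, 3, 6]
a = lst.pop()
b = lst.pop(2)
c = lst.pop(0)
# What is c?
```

After line 1: lst = [4, 7, 16, 3, 6]
After line 2 (pop() -> a = 6): lst = [4, 7, 16, 3]
After line 3 (pop(2) -> b = 16): lst = [4, 7, 3]
After line 4 (pop(0) -> c = 4): lst = [7, 3]

4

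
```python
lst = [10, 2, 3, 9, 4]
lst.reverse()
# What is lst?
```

[4, 9, 3, 2, 10]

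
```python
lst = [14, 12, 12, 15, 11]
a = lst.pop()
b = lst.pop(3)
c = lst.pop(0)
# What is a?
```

After line 1: lst = [14, 12, 12, 15, 11]
After line 2 (pop() -> a = 11): lst = [14, 12, 12, 15]
After line 3 (pop(3) -> b = 15): lst = [14, 12, 12]
After line 4 (pop(0) -> c = 14): lst = [12, 12]

11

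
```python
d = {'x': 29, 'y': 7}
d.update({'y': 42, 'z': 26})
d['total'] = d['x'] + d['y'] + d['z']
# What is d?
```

After line 1: d = {'x': 29, 'y': 7}
After line 2 (y overwritten, z added): d = {'x': 29, 'y': 42, 'z': 26}
After line 3 (total = 29 + 42 + 26 = 97): d = {'x': 29, 'y': 42, 'z': 26, 'total': 97}

{'x': 29, 'y': 42, 'z': 26, 'total': 97}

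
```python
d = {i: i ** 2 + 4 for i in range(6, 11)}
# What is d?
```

{6: 40, 7: 53, 8: 68, 9: 85, 10: 104}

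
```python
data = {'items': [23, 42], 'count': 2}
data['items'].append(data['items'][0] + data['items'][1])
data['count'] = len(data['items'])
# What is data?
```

After line 1: data = {'items': [23, 42], 'count': 2}
After line 2 (append 23 + 42 = 65): data = {'items': [23, 42, 65], 'count': 2}
After line 3 (count = len(items) = 3): data = {'items': [23, 42, 65], 'count': 3}

{'items': [23, 42, 65], 'count': 3}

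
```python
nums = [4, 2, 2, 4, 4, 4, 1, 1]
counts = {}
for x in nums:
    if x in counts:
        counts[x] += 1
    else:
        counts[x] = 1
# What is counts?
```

Initial: counts = {}, nums = [4, 2, 2, 4, 4, 4, 1, 1]
See 4: counts = {4: 1}
See 2: counts = {4: 1, 2: 1}
See 2: counts = {4: 1, 2: 2}
See 4: counts = {4: 2, 2: 2}
See 4: counts = {4: 3, 2: 2}
See 4: counts = {4: 4, 2: 2}
See 1: counts = {4: 4, 2: 2, 1: 1}
See 1: counts = {4: 4, 2: 2, 1: 2}

{4: 4, 2: 2, 1: 2}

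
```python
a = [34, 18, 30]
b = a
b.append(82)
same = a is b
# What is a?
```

After line 1: a = [34, 18, 30]
After line 2 (b = a is an alias, same object): a = [34, 18, 30], b = [34, 18, 30]
After line 3 (b.append mutates the shared list): a = [34, 18, 30, 82], b = [34, 18, 30, 82]
After line 4 (same = a is b; same object -> True): same = True

[34, 18, 30, 82]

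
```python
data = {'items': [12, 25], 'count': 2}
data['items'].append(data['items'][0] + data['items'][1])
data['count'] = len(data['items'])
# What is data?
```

After line 1: data = {'items': [12, 25], 'count': 2}
After line 2 (append 12 + 25 = 37): data = {'items': [12, 25, 37], 'count': 2}
After line 3 (count = len(items) = 3): data = {'items': [12, 25, 37], 'count': 3}

{'items': [12, 25, 37], 'count': 3}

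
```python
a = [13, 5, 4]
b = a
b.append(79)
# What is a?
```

After line 1: a = [13, 5, 4]
After line 2 (b = a is an alias, same object): a = [13, 5, 4], b = [13, 5, 4]
After line 3 (b.append mutates the shared list): a = [13, 5, 4, 79], b = [13, 5, 4, 79]

[13, 5, 4, 79]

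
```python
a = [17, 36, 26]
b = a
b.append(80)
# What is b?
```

After line 1: a = [17, 36, 26]
After line 2 (b = a is an alias, same object): a = [17, 36, 26], b = [17, 36, 26]
After line 3 (b.append mutates the shared list): a = [17, 36, 26, 80], b = [17, 36, 26, 80]

[17, 36, 26, 80]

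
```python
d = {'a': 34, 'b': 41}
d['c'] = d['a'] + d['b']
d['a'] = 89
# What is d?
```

After line 1: d = {'a': 34, 'b': 41}
After line 2 (d['c'] = 34 + 41): d = {'a': 34, 'b': 41, 'c': 75}
After line 3: d = {'a': 89, 'b': 41, 'c': 75}

{'a': 89, 'b': 41, 'c': 75}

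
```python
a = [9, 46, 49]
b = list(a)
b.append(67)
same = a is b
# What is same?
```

After line 1: a = [9, 46, 49]
After line 2 (b = list(a) is a shallow copy, new object): a = [9, 46, 49], b = [9, 46, 49]
After line 3 (append only mutates b): a = [9, 46, 49], b = [9, 46, 49, 67]
After line 4 (same = a is b; different objects -> False): same = False

False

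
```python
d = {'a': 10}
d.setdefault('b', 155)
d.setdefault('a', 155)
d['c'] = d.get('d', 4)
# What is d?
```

After line 1: d = {'a': 10}
After line 2 (setdefault adds 'b'=155): d = {'a': 10, 'b': 155}
After line 3 (setdefault 'a' no-op, already exists): d = {'a': 10, 'b': 155}
After line 4 (get('d', 4) returns default since 'd' not in d): d = {'a': 10, 'b': 155, 'c': 4}

{'a': 10, 'b': 155, 'c': 4}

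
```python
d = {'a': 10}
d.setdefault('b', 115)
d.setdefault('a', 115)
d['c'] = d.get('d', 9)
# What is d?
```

After line 1: d = {'a': 10}
After line 2 (setdefault adds 'b'=115): d = {'a': 10, 'b': 115}
After line 3 (setdefault 'a' no-op, already exists): d = {'a': 10, 'b': 115}
After line 4 (get('d', 9) returns default since 'd' not in d): d = {'a': 10, 'b': 115, 'c': 9}

{'a': 10, 'b': 115, 'c': 9}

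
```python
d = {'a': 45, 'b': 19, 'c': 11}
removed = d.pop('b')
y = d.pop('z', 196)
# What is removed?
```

After line 1: d = {'a': 45, 'b': 19, 'c': 11}
After line 2 (pop 'b' returns 19): d = {'a': 45, 'c': 11}, removed = 19
After line 3 (pop 'z' missing, returns default 196): d = {'a': 45, 'c': 11}, y = 196

19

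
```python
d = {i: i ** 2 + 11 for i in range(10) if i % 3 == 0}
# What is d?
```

{0: 11, 3: 20, 6: 47, 9: 92}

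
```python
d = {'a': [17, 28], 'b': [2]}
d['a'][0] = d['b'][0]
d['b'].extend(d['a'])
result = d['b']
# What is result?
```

After line 1: d = {'a': [17, 28], 'b': [2]}
After line 2 (a[0] = b[0] = 2): d = {'a': [2, 28], 'b': [2]}
After line 3 (b.extend(a) appends [2, 28]): d = {'a': [2, 28], 'b': [2, 2, 28]}
After line 4: result = d['b'] = [2, 2, 28]

[2, 2, 28]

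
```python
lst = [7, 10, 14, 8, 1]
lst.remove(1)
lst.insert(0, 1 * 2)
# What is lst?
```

After line 1: lst = [7, 10, 14, 8, 1]
After line 2 (remove first 1): lst = [7, 10, 14, 8]
After line 3 (insert 2 at index 0): lst = [2, 7, 10, 14, 8]

[2, 7, 10, 14, 8]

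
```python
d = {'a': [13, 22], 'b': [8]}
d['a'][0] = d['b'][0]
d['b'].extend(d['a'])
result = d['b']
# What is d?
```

After line 1: d = {'a': [13, 22], 'b': [8]}
After line 2 (a[0] = b[0] = 8): d = {'a': [8, 22], 'b': [8]}
After line 3 (b.extend(a) appends [8, 22]): d = {'a': [8, 22], 'b': [8, 8, 22]}
After line 4: result = d['b'] = [8, 8, 22]

{'a': [8, 22], 'b': [8, 8, 22]}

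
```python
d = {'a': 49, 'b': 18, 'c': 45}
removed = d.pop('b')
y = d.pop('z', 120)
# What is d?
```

After line 1: d = {'a': 49, 'b': 18, 'c': 45}
After line 2 (pop 'b' returns 18): d = {'a': 49, 'c': 45}, removed = 18
After line 3 (pop 'z' missing, returns default 120): d = {'a': 49, 'c': 45}, y = 120

{'a': 49, 'c': 45}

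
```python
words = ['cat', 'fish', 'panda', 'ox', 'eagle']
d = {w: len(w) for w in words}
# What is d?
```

{'cat': 3, 'fish': 4, 'panda': 5, 'ox': 2, 'eagle': 5}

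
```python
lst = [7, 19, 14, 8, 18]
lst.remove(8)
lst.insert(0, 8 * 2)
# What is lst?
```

After line 1: lst = [7, 19, 14, 8, 18]
After line 2 (remove first 8): lst = [7, 19, 14, 18]
After line 3 (insert 16 at index 0): lst = [16, 7, 19, 14, 18]

[16, 7, 19, 14, 18]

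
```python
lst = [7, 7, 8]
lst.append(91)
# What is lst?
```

[7, 7, 8, 91]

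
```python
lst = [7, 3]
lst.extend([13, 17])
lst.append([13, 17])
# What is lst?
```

After line 1: lst = [7, 3]
After line 2 (extend unpacks [13, 17]): lst = [7, 3, 13, 17]
After line 3 (append adds [13, 17] as single element): lst = [7, 3, 13, 17, [13, 17]]

[7, 3, 13, 17, [13, 17]]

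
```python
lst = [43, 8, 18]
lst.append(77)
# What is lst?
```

[43, 8, 18, 77]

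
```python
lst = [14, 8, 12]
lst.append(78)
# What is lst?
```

[14, 8, 12, 78]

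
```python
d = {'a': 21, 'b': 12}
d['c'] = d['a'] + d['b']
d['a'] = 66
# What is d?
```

After line 1: d = {'a': 21, 'b': 12}
After line 2 (d['c'] = 21 + 12): d = {'a': 21, 'b': 12, 'c': 33}
After line 3: d = {'a': 66, 'b': 12, 'c': 33}

{'a': 66, 'b': 12, 'c': 33}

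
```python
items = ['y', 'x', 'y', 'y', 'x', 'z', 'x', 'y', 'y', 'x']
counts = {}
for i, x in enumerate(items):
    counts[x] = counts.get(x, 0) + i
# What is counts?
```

Initial: counts = {}, items = ['y', 'x', 'y', 'y', 'x', 'z', 'x', 'y', 'y', 'x']
i=0, x='y': counts = {'y': 0}
i=1, x='x': counts = {'y': 0, 'x': 1}
i=2, x='y': counts = {'y': 2, 'x': 1}
i=3, x='y': counts = {'y': 5, 'x': 1}
i=4, x='x': counts = {'y': 5, 'x': 5}
i=5, x='z': counts = {'y': 5, 'x': 5, 'z': 5}
i=6, x='x': counts = {'y': 5, 'x': 11, 'z': 5}
i=7, x='y': counts = {'y': 12, 'x': 11, 'z': 5}
i=8, x='y': counts = {'y': 20, 'x': 11, 'z': 5}
i=9, x='x': counts = {'y': 20, 'x': 20, 'z': 5}

{'y': 20, 'x': 20, 'z': 5}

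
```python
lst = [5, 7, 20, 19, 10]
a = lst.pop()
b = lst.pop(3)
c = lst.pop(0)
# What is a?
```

After line 1: lst = [5, 7, 20, 19, 10]
After line 2 (pop() -> a = 10): lst = [5, 7, 20, 19]
After line 3 (pop(3) -> b = 19): lst = [5, 7, 20]
After line 4 (pop(0) -> c = 5): lst = [7, 20]

10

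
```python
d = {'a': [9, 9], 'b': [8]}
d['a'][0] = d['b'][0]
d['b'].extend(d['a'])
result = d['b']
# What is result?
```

After line 1: d = {'a': [9, 9], 'b': [8]}
After line 2 (a[0] = b[0] = 8): d = {'a': [8, 9], 'b': [8]}
After line 3 (b.extend(a) appends [8, 9]): d = {'a': [8, 9], 'b': [8, 8, 9]}
After line 4: result = d['b'] = [8, 8, 9]

[8, 8, 9]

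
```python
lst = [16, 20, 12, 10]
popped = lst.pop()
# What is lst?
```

[16, 20, 12]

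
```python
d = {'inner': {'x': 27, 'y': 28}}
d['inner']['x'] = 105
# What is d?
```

After line 1: d = {'inner': {'x': 27, 'y': 28}}
After line 2 (inner x overwritten): d = {'inner': {'x': 105, 'y': 28}}

{'inner': {'x': 105, 'y': 28}}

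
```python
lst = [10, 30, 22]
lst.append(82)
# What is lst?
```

[10, 30, 22, 82]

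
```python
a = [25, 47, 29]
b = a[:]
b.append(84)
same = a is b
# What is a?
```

After line 1: a = [25, 47, 29]
After line 2 (b = a[:] is a shallow copy, new object): a = [25, 47, 29], b = [25, 47, 29]
After line 3 (append only mutates b): a = [25, 47, 29], b = [25, 47, 29, 84]
After line 4 (same = a is b; different objects -> False): same = False

[25, 47, 29]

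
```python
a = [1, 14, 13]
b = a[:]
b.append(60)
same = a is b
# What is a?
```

After line 1: a = [1, 14, 13]
After line 2 (b = a[:] is a shallow copy, new object): a = [1, 14, 13], b = [1, 14, 13]
After line 3 (append only mutates b): a = [1, 14, 13], b = [1, 14, 13, 60]
After line 4 (same = a is b; different objects -> False): same = False

[1, 14, 13]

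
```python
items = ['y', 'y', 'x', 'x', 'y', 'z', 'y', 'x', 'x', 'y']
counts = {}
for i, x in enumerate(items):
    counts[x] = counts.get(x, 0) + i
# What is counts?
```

Initial: counts = {}, items = ['y', 'y', 'x', 'x', 'y', 'z', 'y', 'x', 'x', 'y']
i=0, x='y': counts = {'y': 0}
i=1, x='y': counts = {'y': 1}
i=2, x='x': counts = {'y': 1, 'x': 2}
i=3, x='x': counts = {'y': 1, 'x': 5}
i=4, x='y': counts = {'y': 5, 'x': 5}
i=5, x='z': counts = {'y': 5, 'x': 5, 'z': 5}
i=6, x='y': counts = {'y': 11, 'x': 5, 'z': 5}
i=7, x='x': counts = {'y': 11, 'x': 12, 'z': 5}
i=8, x='x': counts = {'y': 11, 'x': 20, 'z': 5}
i=9, x='y': counts = {'y': 20, 'x': 20, 'z': 5}

{'y': 20, 'x': 20, 'z': 5}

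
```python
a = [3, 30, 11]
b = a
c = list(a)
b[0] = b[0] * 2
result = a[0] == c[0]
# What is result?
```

After line 1: a = [3, 30, 11]
After line 2 (b = a, alias): a = [3, 30, 11], b = [3, 30, 11]
After line 3 (c = list(a) is a copy, new object): c = [3, 30, 11]
After line 4 (b[0] = 3 * 2 = 6; mutates shared a/b): a = b = [6, 30, 11], c = [3, 30, 11]
After line 5 (a[0] = 6, c[0] = 3; result = False)

False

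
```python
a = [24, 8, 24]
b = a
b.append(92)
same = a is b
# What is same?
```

After line 1: a = [24, 8, 24]
After line 2 (b = a is an alias, same object): a = [24, 8, 24], b = [24, 8, 24]
After line 3 (b.append mutates the shared list): a = [24, 8, 24, 92], b = [24, 8, 24, 92]
After line 4 (same = a is b; same object -> True): same = True

True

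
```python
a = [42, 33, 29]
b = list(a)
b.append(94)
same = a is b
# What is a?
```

After line 1: a = [42, 33, 29]
After line 2 (b = list(a) is a shallow copy, new object): a = [42, 33, 29], b = [42, 33, 29]
After line 3 (append only mutates b): a = [42, 33, 29], b = [42, 33, 29, 94]
After line 4 (same = a is b; different objects -> False): same = False

[42, 33, 29]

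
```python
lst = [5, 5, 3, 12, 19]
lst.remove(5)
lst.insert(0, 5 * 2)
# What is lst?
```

After line 1: lst = [5, 5, 3, 12, 19]
After line 2 (remove first 5): lst = [5, 3, 12, 19]
After line 3 (insert 10 at index 0): lst = [10, 5, 3, 12, 19]

[10, 5, 3, 12, 19]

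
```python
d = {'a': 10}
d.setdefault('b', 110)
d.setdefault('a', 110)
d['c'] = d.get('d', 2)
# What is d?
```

After line 1: d = {'a': 10}
After line 2 (setdefault adds 'b'=110): d = {'a': 10, 'b': 110}
After line 3 (setdefault 'a' no-op, already exists): d = {'a': 10, 'b': 110}
After line 4 (get('d', 2) returns default since 'd' not in d): d = {'a': 10, 'b': 110, 'c': 2}

{'a': 10, 'b': 110, 'c': 2}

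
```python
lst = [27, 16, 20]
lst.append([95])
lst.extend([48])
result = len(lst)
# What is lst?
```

After line 1: lst = [27, 16, 20]
After line 2 (append adds [95] as single element): lst = [27, 16, 20, [95]]
After line 3 (extend unpacks [48], adds 48): lst = [27, 16, 20, [95], 48]
After line 4: result = len(lst) = 5

[27, 16, 20, [95], 48]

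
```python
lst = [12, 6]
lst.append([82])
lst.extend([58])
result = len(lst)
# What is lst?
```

After line 1: lst = [12, 6]
After line 2 (append adds [82] as single element): lst = [12, 6, [82]]
After line 3 (extend unpacks [58], adds 58): lst = [12, 6, [82], 58]
After line 4: result = len(lst) = 4

[12, 6, [82], 58]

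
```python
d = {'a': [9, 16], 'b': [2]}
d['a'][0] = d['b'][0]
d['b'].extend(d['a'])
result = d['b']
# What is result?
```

After line 1: d = {'a': [9, 16], 'b': [2]}
After line 2 (a[0] = b[0] = 2): d = {'a': [2, 16], 'b': [2]}
After line 3 (b.extend(a) appends [2, 16]): d = {'a': [2, 16], 'b': [2, 2, 16]}
After line 4: result = d['b'] = [2, 2, 16]

[2, 2, 16]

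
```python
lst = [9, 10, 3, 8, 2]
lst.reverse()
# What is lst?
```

[2, 8, 3, 10, 9]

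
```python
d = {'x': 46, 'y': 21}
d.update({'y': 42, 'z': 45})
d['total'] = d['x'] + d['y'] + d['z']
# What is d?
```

After line 1: d = {'x': 46, 'y': 21}
After line 2 (y overwritten, z added): d = {'x': 46, 'y': 42, 'z': 45}
After line 3 (total = 46 + 42 + 45 = 133): d = {'x': 46, 'y': 42, 'z': 45, 'total': 133}

{'x': 46, 'y': 42, 'z': 45, 'total': 133}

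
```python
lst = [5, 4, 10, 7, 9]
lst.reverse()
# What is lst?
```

[9, 7, 10, 4, 5]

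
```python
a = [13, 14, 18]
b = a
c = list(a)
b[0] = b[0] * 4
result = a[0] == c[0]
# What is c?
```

After line 1: a = [13, 14, 18]
After line 2 (b = a, alias): a = [13, 14, 18], b = [13, 14, 18]
After line 3 (c = list(a) is a copy, new object): c = [13, 14, 18]
After line 4 (b[0] = 13 * 4 = 52; mutates shared a/b): a = b = [52, 14, 18], c = [13, 14, 18]
After line 5 (a[0] = 52, c[0] = 13; result = False)

[13, 14, 18]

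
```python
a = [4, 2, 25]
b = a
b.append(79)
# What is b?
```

After line 1: a = [4, 2, 25]
After line 2 (b = a is an alias, same object): a = [4, 2, 25], b = [4, 2, 25]
After line 3 (b.append mutates the shared list): a = [4, 2, 25, 79], b = [4, 2, 25, 79]

[4, 2, 25, 79]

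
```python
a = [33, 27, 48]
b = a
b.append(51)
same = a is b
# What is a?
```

After line 1: a = [33, 27, 48]
After line 2 (b = a is an alias, same object): a = [33, 27, 48], b = [33, 27, 48]
After line 3 (b.append mutates the shared list): a = [33, 27, 48, 51], b = [33, 27, 48, 51]
After line 4 (same = a is b; same object -> True): same = True

[33, 27, 48, 51]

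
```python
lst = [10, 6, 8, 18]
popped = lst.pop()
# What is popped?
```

18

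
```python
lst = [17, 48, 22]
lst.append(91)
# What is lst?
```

[17, 48, 22, 91]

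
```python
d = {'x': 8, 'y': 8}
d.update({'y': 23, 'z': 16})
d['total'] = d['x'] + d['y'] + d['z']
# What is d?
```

After line 1: d = {'x': 8, 'y': 8}
After line 2 (y overwritten, z added): d = {'x': 8, 'y': 23, 'z': 16}
After line 3 (total = 8 + 23 + 16 = 47): d = {'x': 8, 'y': 23, 'z': 16, 'total': 47}

{'x': 8, 'y': 23, 'z': 16, 'total': 47}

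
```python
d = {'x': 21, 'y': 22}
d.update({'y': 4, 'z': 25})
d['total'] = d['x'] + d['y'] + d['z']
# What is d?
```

After line 1: d = {'x': 21, 'y': 22}
After line 2 (y overwritten, z added): d = {'x': 21, 'y': 4, 'z': 25}
After line 3 (total = 21 + 4 + 25 = 50): d = {'x': 21, 'y': 4, 'z': 25, 'total': 50}

{'x': 21, 'y': 4, 'z': 25, 'total': 50}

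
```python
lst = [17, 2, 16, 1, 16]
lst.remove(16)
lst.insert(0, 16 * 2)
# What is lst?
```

After line 1: lst = [17, 2, 16, 1, 16]
After line 2 (remove first 16): lst = [17, 2, 1, 16]
After line 3 (insert 32 at index 0): lst = [32, 17, 2, 1, 16]

[32, 17, 2, 1, 16]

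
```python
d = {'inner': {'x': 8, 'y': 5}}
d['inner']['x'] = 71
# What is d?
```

After line 1: d = {'inner': {'x': 8, 'y': 5}}
After line 2 (inner x overwritten): d = {'inner': {'x': 71, 'y': 5}}

{'inner': {'x': 71, 'y': 5}}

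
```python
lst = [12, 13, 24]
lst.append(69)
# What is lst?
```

[12, 13, 24, 69]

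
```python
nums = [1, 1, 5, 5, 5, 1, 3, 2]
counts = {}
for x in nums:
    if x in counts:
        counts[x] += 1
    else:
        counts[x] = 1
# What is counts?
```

Initial: counts = {}, nums = [1, 1, 5, 5, 5, 1, 3, 2]
See 1: counts = {1: 1}
See 1: counts = {1: 2}
See 5: counts = {1: 2, 5: 1}
See 5: counts = {1: 2, 5: 2}
See 5: counts = {1: 2, 5: 3}
See 1: counts = {1: 3, 5: 3}
See 3: counts = {1: 3, 5: 3, 3: 1}
See 2: counts = {1: 3, 5: 3, 3: 1, 2: 1}

{1: 3, 5: 3, 3: 1, 2: 1}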